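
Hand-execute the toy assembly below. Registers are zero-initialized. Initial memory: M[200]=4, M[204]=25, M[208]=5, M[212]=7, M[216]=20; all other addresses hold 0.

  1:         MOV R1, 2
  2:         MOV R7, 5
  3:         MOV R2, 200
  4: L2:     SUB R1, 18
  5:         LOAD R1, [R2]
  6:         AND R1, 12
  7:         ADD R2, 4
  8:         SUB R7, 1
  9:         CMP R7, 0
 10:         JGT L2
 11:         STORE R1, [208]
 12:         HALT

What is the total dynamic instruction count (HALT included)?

40

after MOV R1, 2: R1=2
after MOV R7, 5: R7=5
after MOV R2, 200: R2=200
after SUB R1, 18: R1=2-18=-16
after LOAD R1, [R2]: R1=M[200]=4
after AND R1, 12: R1=4&12=4
after ADD R2, 4: R2=200+4=204
after SUB R7, 1: R7=5-1=4
CMP R7, 0  (cmp 4,0)
JGT L2: taken
after SUB R1, 18: R1=4-18=-14
after LOAD R1, [R2]: R1=M[204]=25
after AND R1, 12: R1=25&12=8
after ADD R2, 4: R2=204+4=208
after SUB R7, 1: R7=4-1=3
CMP R7, 0  (cmp 3,0)
JGT L2: taken
after SUB R1, 18: R1=8-18=-10
after LOAD R1, [R2]: R1=M[208]=5
after AND R1, 12: R1=5&12=4
after ADD R2, 4: R2=208+4=212
after SUB R7, 1: R7=3-1=2
CMP R7, 0  (cmp 2,0)
JGT L2: taken
after SUB R1, 18: R1=4-18=-14
after LOAD R1, [R2]: R1=M[212]=7
after AND R1, 12: R1=7&12=4
after ADD R2, 4: R2=212+4=216
after SUB R7, 1: R7=2-1=1
CMP R7, 0  (cmp 1,0)
JGT L2: taken
after SUB R1, 18: R1=4-18=-14
after LOAD R1, [R2]: R1=M[216]=20
after AND R1, 12: R1=20&12=4
after ADD R2, 4: R2=216+4=220
after SUB R7, 1: R7=1-1=0
CMP R7, 0  (cmp 0,0)
JGT L2: not taken
STORE R1, [208] → M[208]=4
halt.
Total executed instructions: 40.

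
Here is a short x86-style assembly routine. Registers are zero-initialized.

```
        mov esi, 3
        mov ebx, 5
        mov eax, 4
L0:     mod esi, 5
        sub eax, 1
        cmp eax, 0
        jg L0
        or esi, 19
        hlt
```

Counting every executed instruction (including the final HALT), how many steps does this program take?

esi=3
ebx=5
eax=4
esi=3%5=3
eax=4-1=3
cmp eax, 0  (cmp 3,0)
jg L0: taken
esi=3%5=3
eax=3-1=2
cmp eax, 0  (cmp 2,0)
jg L0: taken
esi=3%5=3
eax=2-1=1
cmp eax, 0  (cmp 1,0)
jg L0: taken
esi=3%5=3
eax=1-1=0
cmp eax, 0  (cmp 0,0)
jg L0: not taken
esi=3|19=19
halt.
Total executed instructions: 21.

21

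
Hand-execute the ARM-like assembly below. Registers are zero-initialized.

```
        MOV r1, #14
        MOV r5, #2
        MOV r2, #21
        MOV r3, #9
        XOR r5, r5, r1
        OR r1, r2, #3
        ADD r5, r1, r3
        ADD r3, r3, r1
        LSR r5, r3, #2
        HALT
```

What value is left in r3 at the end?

r1=14
r5=2
r2=21
r3=9
r5=2^14=12
r1=21|3=23
r5=23+9=32
r3=9+23=32
r5=32>>2=8
halt.

32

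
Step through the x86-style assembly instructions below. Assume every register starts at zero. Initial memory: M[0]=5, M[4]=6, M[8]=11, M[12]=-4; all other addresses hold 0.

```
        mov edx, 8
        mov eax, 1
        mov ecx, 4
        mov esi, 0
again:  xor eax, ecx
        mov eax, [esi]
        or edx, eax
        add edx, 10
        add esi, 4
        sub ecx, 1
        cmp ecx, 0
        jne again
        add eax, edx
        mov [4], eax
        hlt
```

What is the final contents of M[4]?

3

edx=8
eax=1
ecx=4
esi=0
eax=1^4=5
eax=M[0]=5
edx=8|5=13
edx=13+10=23
esi=0+4=4
ecx=4-1=3
cmp ecx, 0  (cmp 3,0)
jne again: taken
eax=5^3=6
eax=M[4]=6
edx=23|6=23
edx=23+10=33
esi=4+4=8
ecx=3-1=2
cmp ecx, 0  (cmp 2,0)
jne again: taken
eax=6^2=4
eax=M[8]=11
edx=33|11=43
edx=43+10=53
esi=8+4=12
ecx=2-1=1
cmp ecx, 0  (cmp 1,0)
jne again: taken
eax=11^1=10
eax=M[12]=-4
edx=53|(-4)=-3
edx=(-3)+10=7
esi=12+4=16
ecx=1-1=0
cmp ecx, 0  (cmp 0,0)
jne again: not taken
eax=(-4)+7=3
mov [4], eax → M[4]=3
halt.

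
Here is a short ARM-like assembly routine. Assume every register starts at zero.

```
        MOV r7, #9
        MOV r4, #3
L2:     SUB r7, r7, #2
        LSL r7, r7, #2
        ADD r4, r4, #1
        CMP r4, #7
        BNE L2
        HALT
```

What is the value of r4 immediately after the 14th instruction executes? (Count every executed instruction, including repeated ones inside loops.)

MOV r7, #9 → r7=9
MOV r4, #3 → r4=3
SUB r7, r7, #2 → r7=9-2=7
LSL r7, r7, #2 → r7=7<<2=28
ADD r4, r4, #1 → r4=3+1=4
CMP r4, #7  (cmp 4,7)
BNE L2: taken
SUB r7, r7, #2 → r7=28-2=26
LSL r7, r7, #2 → r7=26<<2=104
ADD r4, r4, #1 → r4=4+1=5
CMP r4, #7  (cmp 5,7)
BNE L2: taken
SUB r7, r7, #2 → r7=104-2=102
LSL r7, r7, #2 → r7=102<<2=408
After step 14: r4 = 5.

5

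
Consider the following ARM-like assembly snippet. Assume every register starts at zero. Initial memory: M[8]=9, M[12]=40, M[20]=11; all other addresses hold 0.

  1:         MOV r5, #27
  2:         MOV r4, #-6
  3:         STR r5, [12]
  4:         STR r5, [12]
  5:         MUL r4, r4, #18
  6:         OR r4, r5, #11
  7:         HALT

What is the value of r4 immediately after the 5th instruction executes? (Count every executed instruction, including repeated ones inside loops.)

MOV r5, #27 → r5=27
MOV r4, #-6 → r4=-6
STR r5, [12] → M[12]=27
STR r5, [12] → M[12]=27
MUL r4, r4, #18 → r4=(-6)*18=-108
After step 5: r4 = -108.

-108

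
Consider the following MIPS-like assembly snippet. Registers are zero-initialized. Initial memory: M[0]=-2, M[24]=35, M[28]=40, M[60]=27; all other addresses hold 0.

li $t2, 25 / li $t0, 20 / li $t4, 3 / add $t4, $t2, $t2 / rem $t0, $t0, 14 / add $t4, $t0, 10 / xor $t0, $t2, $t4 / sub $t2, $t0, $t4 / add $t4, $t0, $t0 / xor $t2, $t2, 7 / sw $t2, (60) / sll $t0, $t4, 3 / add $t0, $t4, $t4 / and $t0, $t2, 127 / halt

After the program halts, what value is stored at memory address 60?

-2

li $t2, 25 → $t2=25
li $t0, 20 → $t0=20
li $t4, 3 → $t4=3
add $t4, $t2, $t2 → $t4=25+25=50
rem $t0, $t0, 14 → $t0=20%14=6
add $t4, $t0, 10 → $t4=6+10=16
xor $t0, $t2, $t4 → $t0=25^16=9
sub $t2, $t0, $t4 → $t2=9-16=-7
add $t4, $t0, $t0 → $t4=9+9=18
xor $t2, $t2, 7 → $t2=(-7)^7=-2
sw $t2, (60) → M[60]=-2
sll $t0, $t4, 3 → $t0=18<<3=144
add $t0, $t4, $t4 → $t0=18+18=36
and $t0, $t2, 127 → $t0=(-2)&127=126
halt.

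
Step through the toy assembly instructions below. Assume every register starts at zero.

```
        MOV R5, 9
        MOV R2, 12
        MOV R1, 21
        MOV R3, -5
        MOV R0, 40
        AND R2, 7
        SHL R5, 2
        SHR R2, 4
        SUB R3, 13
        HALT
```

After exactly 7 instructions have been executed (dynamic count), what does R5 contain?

after MOV R5, 9: R5=9
after MOV R2, 12: R2=12
after MOV R1, 21: R1=21
after MOV R3, -5: R3=-5
after MOV R0, 40: R0=40
after AND R2, 7: R2=12&7=4
after SHL R5, 2: R5=9<<2=36
After step 7: R5 = 36.

36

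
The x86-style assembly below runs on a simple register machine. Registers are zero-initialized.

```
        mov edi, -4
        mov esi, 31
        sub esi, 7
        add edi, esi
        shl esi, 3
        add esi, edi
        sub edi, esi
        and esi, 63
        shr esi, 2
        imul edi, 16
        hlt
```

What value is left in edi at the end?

after mov edi, -4: edi=-4
after mov esi, 31: esi=31
after sub esi, 7: esi=31-7=24
after add edi, esi: edi=(-4)+24=20
after shl esi, 3: esi=24<<3=192
after add esi, edi: esi=192+20=212
after sub edi, esi: edi=20-212=-192
after and esi, 63: esi=212&63=20
after shr esi, 2: esi=20>>2=5
after imul edi, 16: edi=(-192)*16=-3072
halt.

-3072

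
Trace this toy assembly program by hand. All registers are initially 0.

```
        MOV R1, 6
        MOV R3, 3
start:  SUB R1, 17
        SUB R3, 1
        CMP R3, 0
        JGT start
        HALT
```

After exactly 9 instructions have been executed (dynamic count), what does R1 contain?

-28

after MOV R1, 6: R1=6
after MOV R3, 3: R3=3
after SUB R1, 17: R1=6-17=-11
after SUB R3, 1: R3=3-1=2
CMP R3, 0  (cmp 2,0)
JGT start: taken
after SUB R1, 17: R1=(-11)-17=-28
after SUB R3, 1: R3=2-1=1
CMP R3, 0  (cmp 1,0)
After step 9: R1 = -28.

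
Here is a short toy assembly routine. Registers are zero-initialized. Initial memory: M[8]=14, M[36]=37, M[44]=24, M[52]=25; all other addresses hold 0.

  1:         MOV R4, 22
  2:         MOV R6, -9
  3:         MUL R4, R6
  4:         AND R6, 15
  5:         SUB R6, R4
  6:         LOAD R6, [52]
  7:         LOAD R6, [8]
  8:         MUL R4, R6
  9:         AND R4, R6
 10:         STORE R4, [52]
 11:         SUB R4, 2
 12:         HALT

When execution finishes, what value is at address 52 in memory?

12

after MOV R4, 22: R4=22
after MOV R6, -9: R6=-9
after MUL R4, R6: R4=22*(-9)=-198
after AND R6, 15: R6=(-9)&15=7
after SUB R6, R4: R6=7-(-198)=205
after LOAD R6, [52]: R6=M[52]=25
after LOAD R6, [8]: R6=M[8]=14
after MUL R4, R6: R4=(-198)*14=-2772
after AND R4, R6: R4=(-2772)&14=12
STORE R4, [52] → M[52]=12
after SUB R4, 2: R4=12-2=10
halt.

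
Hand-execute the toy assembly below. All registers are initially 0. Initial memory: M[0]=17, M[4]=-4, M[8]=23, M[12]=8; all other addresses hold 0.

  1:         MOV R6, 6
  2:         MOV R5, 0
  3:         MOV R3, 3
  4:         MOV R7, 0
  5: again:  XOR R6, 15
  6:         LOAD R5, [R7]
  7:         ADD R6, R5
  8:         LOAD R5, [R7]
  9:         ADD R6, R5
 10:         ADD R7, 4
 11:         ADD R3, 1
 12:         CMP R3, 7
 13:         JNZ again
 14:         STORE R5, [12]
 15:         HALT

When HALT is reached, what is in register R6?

R6=6
R5=0
R3=3
R7=0
R6=6^15=9
R5=M[0]=17
R6=9+17=26
R5=M[0]=17
R6=26+17=43
R7=0+4=4
R3=3+1=4
CMP R3, 7  (cmp 4,7)
JNZ again: taken
R6=43^15=36
R5=M[4]=-4
R6=36+(-4)=32
R5=M[4]=-4
R6=32+(-4)=28
R7=4+4=8
R3=4+1=5
CMP R3, 7  (cmp 5,7)
JNZ again: taken
R6=28^15=19
R5=M[8]=23
R6=19+23=42
R5=M[8]=23
R6=42+23=65
R7=8+4=12
R3=5+1=6
CMP R3, 7  (cmp 6,7)
JNZ again: taken
R6=65^15=78
R5=M[12]=8
R6=78+8=86
R5=M[12]=8
R6=86+8=94
R7=12+4=16
R3=6+1=7
CMP R3, 7  (cmp 7,7)
JNZ again: not taken
STORE R5, [12] → M[12]=8
halt.

94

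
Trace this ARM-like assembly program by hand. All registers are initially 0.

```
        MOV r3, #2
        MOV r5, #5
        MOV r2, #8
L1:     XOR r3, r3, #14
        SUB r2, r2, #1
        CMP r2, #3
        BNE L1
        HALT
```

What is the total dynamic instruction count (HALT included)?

24

after MOV r3, #2: r3=2
after MOV r5, #5: r5=5
after MOV r2, #8: r2=8
after XOR r3, r3, #14: r3=2^14=12
after SUB r2, r2, #1: r2=8-1=7
CMP r2, #3  (cmp 7,3)
BNE L1: taken
after XOR r3, r3, #14: r3=12^14=2
after SUB r2, r2, #1: r2=7-1=6
CMP r2, #3  (cmp 6,3)
BNE L1: taken
after XOR r3, r3, #14: r3=2^14=12
after SUB r2, r2, #1: r2=6-1=5
CMP r2, #3  (cmp 5,3)
BNE L1: taken
after XOR r3, r3, #14: r3=12^14=2
after SUB r2, r2, #1: r2=5-1=4
CMP r2, #3  (cmp 4,3)
BNE L1: taken
after XOR r3, r3, #14: r3=2^14=12
after SUB r2, r2, #1: r2=4-1=3
CMP r2, #3  (cmp 3,3)
BNE L1: not taken
halt.
Total executed instructions: 24.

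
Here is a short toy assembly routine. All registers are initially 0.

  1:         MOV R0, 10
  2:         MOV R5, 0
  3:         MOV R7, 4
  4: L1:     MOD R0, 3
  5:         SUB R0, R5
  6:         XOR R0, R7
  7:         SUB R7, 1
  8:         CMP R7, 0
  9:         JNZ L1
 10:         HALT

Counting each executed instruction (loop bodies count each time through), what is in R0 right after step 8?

R0=10
R5=0
R7=4
R0=10%3=1
R0=1-0=1
R0=1^4=5
R7=4-1=3
CMP R7, 0  (cmp 3,0)
After step 8: R0 = 5.

5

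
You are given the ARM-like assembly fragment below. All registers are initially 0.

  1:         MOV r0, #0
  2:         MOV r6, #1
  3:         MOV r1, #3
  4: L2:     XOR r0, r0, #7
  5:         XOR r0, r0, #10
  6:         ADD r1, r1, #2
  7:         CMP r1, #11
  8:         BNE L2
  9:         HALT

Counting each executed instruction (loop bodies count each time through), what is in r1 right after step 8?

5

MOV r0, #0 → r0=0
MOV r6, #1 → r6=1
MOV r1, #3 → r1=3
XOR r0, r0, #7 → r0=0^7=7
XOR r0, r0, #10 → r0=7^10=13
ADD r1, r1, #2 → r1=3+2=5
CMP r1, #11  (cmp 5,11)
BNE L2: taken
After step 8: r1 = 5.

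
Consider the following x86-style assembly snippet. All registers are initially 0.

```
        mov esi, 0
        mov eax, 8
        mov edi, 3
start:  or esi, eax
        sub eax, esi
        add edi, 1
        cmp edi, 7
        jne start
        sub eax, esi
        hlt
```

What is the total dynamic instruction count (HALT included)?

25

esi=0
eax=8
edi=3
esi=0|8=8
eax=8-8=0
edi=3+1=4
cmp edi, 7  (cmp 4,7)
jne start: taken
esi=8|0=8
eax=0-8=-8
edi=4+1=5
cmp edi, 7  (cmp 5,7)
jne start: taken
esi=8|(-8)=-8
eax=(-8)-(-8)=0
edi=5+1=6
cmp edi, 7  (cmp 6,7)
jne start: taken
esi=(-8)|0=-8
eax=0-(-8)=8
edi=6+1=7
cmp edi, 7  (cmp 7,7)
jne start: not taken
eax=8-(-8)=16
halt.
Total executed instructions: 25.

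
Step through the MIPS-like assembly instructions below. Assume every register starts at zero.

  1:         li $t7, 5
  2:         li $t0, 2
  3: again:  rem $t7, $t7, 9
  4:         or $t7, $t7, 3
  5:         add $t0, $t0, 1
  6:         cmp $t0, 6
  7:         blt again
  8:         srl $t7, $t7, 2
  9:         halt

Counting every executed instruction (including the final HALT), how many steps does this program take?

24

after li $t7, 5: $t7=5
after li $t0, 2: $t0=2
after rem $t7, $t7, 9: $t7=5%9=5
after or $t7, $t7, 3: $t7=5|3=7
after add $t0, $t0, 1: $t0=2+1=3
cmp $t0, 6  (cmp 3,6)
blt again: taken
after rem $t7, $t7, 9: $t7=7%9=7
after or $t7, $t7, 3: $t7=7|3=7
after add $t0, $t0, 1: $t0=3+1=4
cmp $t0, 6  (cmp 4,6)
blt again: taken
after rem $t7, $t7, 9: $t7=7%9=7
after or $t7, $t7, 3: $t7=7|3=7
after add $t0, $t0, 1: $t0=4+1=5
cmp $t0, 6  (cmp 5,6)
blt again: taken
after rem $t7, $t7, 9: $t7=7%9=7
after or $t7, $t7, 3: $t7=7|3=7
after add $t0, $t0, 1: $t0=5+1=6
cmp $t0, 6  (cmp 6,6)
blt again: not taken
after srl $t7, $t7, 2: $t7=7>>2=1
halt.
Total executed instructions: 24.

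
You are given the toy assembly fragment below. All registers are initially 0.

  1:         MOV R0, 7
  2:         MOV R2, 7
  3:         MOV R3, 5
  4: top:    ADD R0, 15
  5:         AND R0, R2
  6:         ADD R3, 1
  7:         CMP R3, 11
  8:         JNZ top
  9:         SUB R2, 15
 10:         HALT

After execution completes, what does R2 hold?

MOV R0, 7 → R0=7
MOV R2, 7 → R2=7
MOV R3, 5 → R3=5
ADD R0, 15 → R0=7+15=22
AND R0, R2 → R0=22&7=6
ADD R3, 1 → R3=5+1=6
CMP R3, 11  (cmp 6,11)
JNZ top: taken
ADD R0, 15 → R0=6+15=21
AND R0, R2 → R0=21&7=5
ADD R3, 1 → R3=6+1=7
CMP R3, 11  (cmp 7,11)
JNZ top: taken
ADD R0, 15 → R0=5+15=20
AND R0, R2 → R0=20&7=4
ADD R3, 1 → R3=7+1=8
CMP R3, 11  (cmp 8,11)
JNZ top: taken
ADD R0, 15 → R0=4+15=19
AND R0, R2 → R0=19&7=3
ADD R3, 1 → R3=8+1=9
CMP R3, 11  (cmp 9,11)
JNZ top: taken
ADD R0, 15 → R0=3+15=18
AND R0, R2 → R0=18&7=2
ADD R3, 1 → R3=9+1=10
CMP R3, 11  (cmp 10,11)
JNZ top: taken
ADD R0, 15 → R0=2+15=17
AND R0, R2 → R0=17&7=1
ADD R3, 1 → R3=10+1=11
CMP R3, 11  (cmp 11,11)
JNZ top: not taken
SUB R2, 15 → R2=7-15=-8
halt.

-8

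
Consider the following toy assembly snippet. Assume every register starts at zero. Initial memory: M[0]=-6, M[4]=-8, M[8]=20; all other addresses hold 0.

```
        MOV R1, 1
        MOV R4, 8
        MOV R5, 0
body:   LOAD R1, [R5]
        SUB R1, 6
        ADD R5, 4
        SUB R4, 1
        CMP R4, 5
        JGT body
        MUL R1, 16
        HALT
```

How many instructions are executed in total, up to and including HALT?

after MOV R1, 1: R1=1
after MOV R4, 8: R4=8
after MOV R5, 0: R5=0
after LOAD R1, [R5]: R1=M[0]=-6
after SUB R1, 6: R1=(-6)-6=-12
after ADD R5, 4: R5=0+4=4
after SUB R4, 1: R4=8-1=7
CMP R4, 5  (cmp 7,5)
JGT body: taken
after LOAD R1, [R5]: R1=M[4]=-8
after SUB R1, 6: R1=(-8)-6=-14
after ADD R5, 4: R5=4+4=8
after SUB R4, 1: R4=7-1=6
CMP R4, 5  (cmp 6,5)
JGT body: taken
after LOAD R1, [R5]: R1=M[8]=20
after SUB R1, 6: R1=20-6=14
after ADD R5, 4: R5=8+4=12
after SUB R4, 1: R4=6-1=5
CMP R4, 5  (cmp 5,5)
JGT body: not taken
after MUL R1, 16: R1=14*16=224
halt.
Total executed instructions: 23.

23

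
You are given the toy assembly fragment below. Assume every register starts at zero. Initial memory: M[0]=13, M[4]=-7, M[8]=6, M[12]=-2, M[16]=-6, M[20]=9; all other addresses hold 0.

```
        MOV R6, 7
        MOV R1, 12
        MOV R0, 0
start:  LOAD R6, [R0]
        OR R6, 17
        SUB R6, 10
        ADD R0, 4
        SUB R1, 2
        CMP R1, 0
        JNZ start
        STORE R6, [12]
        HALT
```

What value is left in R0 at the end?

after MOV R6, 7: R6=7
after MOV R1, 12: R1=12
after MOV R0, 0: R0=0
after LOAD R6, [R0]: R6=M[0]=13
after OR R6, 17: R6=13|17=29
after SUB R6, 10: R6=29-10=19
after ADD R0, 4: R0=0+4=4
after SUB R1, 2: R1=12-2=10
CMP R1, 0  (cmp 10,0)
JNZ start: taken
after LOAD R6, [R0]: R6=M[4]=-7
after OR R6, 17: R6=(-7)|17=-7
after SUB R6, 10: R6=(-7)-10=-17
after ADD R0, 4: R0=4+4=8
after SUB R1, 2: R1=10-2=8
CMP R1, 0  (cmp 8,0)
JNZ start: taken
after LOAD R6, [R0]: R6=M[8]=6
after OR R6, 17: R6=6|17=23
after SUB R6, 10: R6=23-10=13
after ADD R0, 4: R0=8+4=12
after SUB R1, 2: R1=8-2=6
CMP R1, 0  (cmp 6,0)
JNZ start: taken
after LOAD R6, [R0]: R6=M[12]=-2
after OR R6, 17: R6=(-2)|17=-1
after SUB R6, 10: R6=(-1)-10=-11
after ADD R0, 4: R0=12+4=16
after SUB R1, 2: R1=6-2=4
CMP R1, 0  (cmp 4,0)
JNZ start: taken
after LOAD R6, [R0]: R6=M[16]=-6
after OR R6, 17: R6=(-6)|17=-5
after SUB R6, 10: R6=(-5)-10=-15
after ADD R0, 4: R0=16+4=20
after SUB R1, 2: R1=4-2=2
CMP R1, 0  (cmp 2,0)
JNZ start: taken
after LOAD R6, [R0]: R6=M[20]=9
after OR R6, 17: R6=9|17=25
after SUB R6, 10: R6=25-10=15
after ADD R0, 4: R0=20+4=24
after SUB R1, 2: R1=2-2=0
CMP R1, 0  (cmp 0,0)
JNZ start: not taken
STORE R6, [12] → M[12]=15
halt.

24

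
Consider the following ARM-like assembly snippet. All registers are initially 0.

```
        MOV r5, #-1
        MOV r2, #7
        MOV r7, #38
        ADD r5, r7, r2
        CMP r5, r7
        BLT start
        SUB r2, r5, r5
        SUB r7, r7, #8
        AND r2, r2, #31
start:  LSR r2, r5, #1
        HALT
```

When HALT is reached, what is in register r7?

r5=-1
r2=7
r7=38
r5=38+7=45
CMP r5, r7  (cmp 45,38)
BLT start: not taken
r2=45-45=0
r7=38-8=30
r2=0&31=0
r2=45>>1=22
halt.

30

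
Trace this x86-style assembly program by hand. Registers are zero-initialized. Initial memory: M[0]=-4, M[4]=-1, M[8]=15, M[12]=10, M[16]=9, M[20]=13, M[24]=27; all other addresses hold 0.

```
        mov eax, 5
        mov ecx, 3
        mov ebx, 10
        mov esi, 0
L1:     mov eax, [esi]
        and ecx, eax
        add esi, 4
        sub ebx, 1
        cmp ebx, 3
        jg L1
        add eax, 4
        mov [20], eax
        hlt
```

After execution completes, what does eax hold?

31

eax=5
ecx=3
ebx=10
esi=0
eax=M[0]=-4
ecx=3&(-4)=0
esi=0+4=4
ebx=10-1=9
cmp ebx, 3  (cmp 9,3)
jg L1: taken
eax=M[4]=-1
ecx=0&(-1)=0
esi=4+4=8
ebx=9-1=8
cmp ebx, 3  (cmp 8,3)
jg L1: taken
eax=M[8]=15
ecx=0&15=0
esi=8+4=12
ebx=8-1=7
cmp ebx, 3  (cmp 7,3)
jg L1: taken
eax=M[12]=10
ecx=0&10=0
esi=12+4=16
ebx=7-1=6
cmp ebx, 3  (cmp 6,3)
jg L1: taken
eax=M[16]=9
ecx=0&9=0
esi=16+4=20
ebx=6-1=5
cmp ebx, 3  (cmp 5,3)
jg L1: taken
eax=M[20]=13
ecx=0&13=0
esi=20+4=24
ebx=5-1=4
cmp ebx, 3  (cmp 4,3)
jg L1: taken
eax=M[24]=27
ecx=0&27=0
esi=24+4=28
ebx=4-1=3
cmp ebx, 3  (cmp 3,3)
jg L1: not taken
eax=27+4=31
mov [20], eax → M[20]=31
halt.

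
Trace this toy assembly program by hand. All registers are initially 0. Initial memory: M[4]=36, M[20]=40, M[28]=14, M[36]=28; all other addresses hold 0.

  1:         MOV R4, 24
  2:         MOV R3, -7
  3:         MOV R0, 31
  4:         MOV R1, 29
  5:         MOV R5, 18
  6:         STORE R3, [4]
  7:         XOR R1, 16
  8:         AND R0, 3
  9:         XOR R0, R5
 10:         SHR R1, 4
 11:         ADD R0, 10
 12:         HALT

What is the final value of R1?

0

MOV R4, 24 → R4=24
MOV R3, -7 → R3=-7
MOV R0, 31 → R0=31
MOV R1, 29 → R1=29
MOV R5, 18 → R5=18
STORE R3, [4] → M[4]=-7
XOR R1, 16 → R1=29^16=13
AND R0, 3 → R0=31&3=3
XOR R0, R5 → R0=3^18=17
SHR R1, 4 → R1=13>>4=0
ADD R0, 10 → R0=17+10=27
halt.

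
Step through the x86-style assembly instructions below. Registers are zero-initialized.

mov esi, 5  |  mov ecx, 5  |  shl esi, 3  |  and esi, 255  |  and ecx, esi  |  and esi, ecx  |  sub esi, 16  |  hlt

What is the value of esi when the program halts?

-16

mov esi, 5 → esi=5
mov ecx, 5 → ecx=5
shl esi, 3 → esi=5<<3=40
and esi, 255 → esi=40&255=40
and ecx, esi → ecx=5&40=0
and esi, ecx → esi=40&0=0
sub esi, 16 → esi=0-16=-16
halt.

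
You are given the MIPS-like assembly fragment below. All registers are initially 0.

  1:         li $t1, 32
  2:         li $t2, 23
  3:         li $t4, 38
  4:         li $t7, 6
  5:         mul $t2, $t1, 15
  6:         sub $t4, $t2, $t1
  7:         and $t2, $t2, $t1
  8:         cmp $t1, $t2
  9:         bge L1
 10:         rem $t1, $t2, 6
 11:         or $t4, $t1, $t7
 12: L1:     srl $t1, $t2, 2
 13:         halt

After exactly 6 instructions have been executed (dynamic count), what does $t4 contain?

$t1=32
$t2=23
$t4=38
$t7=6
$t2=32*15=480
$t4=480-32=448
After step 6: $t4 = 448.

448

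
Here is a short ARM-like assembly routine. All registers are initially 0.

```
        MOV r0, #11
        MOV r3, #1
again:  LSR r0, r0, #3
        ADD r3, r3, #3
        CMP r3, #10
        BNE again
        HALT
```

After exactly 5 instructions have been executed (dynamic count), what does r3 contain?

4

MOV r0, #11 → r0=11
MOV r3, #1 → r3=1
LSR r0, r0, #3 → r0=11>>3=1
ADD r3, r3, #3 → r3=1+3=4
CMP r3, #10  (cmp 4,10)
After step 5: r3 = 4.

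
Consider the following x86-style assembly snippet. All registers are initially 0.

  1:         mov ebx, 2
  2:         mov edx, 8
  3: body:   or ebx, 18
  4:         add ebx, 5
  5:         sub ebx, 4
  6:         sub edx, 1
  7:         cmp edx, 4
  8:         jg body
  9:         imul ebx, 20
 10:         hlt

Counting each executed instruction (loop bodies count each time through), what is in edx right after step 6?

after mov ebx, 2: ebx=2
after mov edx, 8: edx=8
after or ebx, 18: ebx=2|18=18
after add ebx, 5: ebx=18+5=23
after sub ebx, 4: ebx=23-4=19
after sub edx, 1: edx=8-1=7
After step 6: edx = 7.

7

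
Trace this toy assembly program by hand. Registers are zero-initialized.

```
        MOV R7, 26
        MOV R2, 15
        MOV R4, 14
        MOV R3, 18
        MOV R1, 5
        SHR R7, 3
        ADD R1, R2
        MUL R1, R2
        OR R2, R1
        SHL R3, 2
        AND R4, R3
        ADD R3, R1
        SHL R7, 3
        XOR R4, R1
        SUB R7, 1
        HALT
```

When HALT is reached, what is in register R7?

23

after MOV R7, 26: R7=26
after MOV R2, 15: R2=15
after MOV R4, 14: R4=14
after MOV R3, 18: R3=18
after MOV R1, 5: R1=5
after SHR R7, 3: R7=26>>3=3
after ADD R1, R2: R1=5+15=20
after MUL R1, R2: R1=20*15=300
after OR R2, R1: R2=15|300=303
after SHL R3, 2: R3=18<<2=72
after AND R4, R3: R4=14&72=8
after ADD R3, R1: R3=72+300=372
after SHL R7, 3: R7=3<<3=24
after XOR R4, R1: R4=8^300=292
after SUB R7, 1: R7=24-1=23
halt.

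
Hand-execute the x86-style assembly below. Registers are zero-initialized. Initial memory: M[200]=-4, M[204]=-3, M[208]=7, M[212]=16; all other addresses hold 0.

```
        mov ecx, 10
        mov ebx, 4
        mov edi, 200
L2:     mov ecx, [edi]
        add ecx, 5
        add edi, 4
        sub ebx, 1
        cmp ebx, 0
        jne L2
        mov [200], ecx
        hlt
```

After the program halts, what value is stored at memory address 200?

mov ecx, 10 → ecx=10
mov ebx, 4 → ebx=4
mov edi, 200 → edi=200
mov ecx, [edi] → ecx=M[200]=-4
add ecx, 5 → ecx=(-4)+5=1
add edi, 4 → edi=200+4=204
sub ebx, 1 → ebx=4-1=3
cmp ebx, 0  (cmp 3,0)
jne L2: taken
mov ecx, [edi] → ecx=M[204]=-3
add ecx, 5 → ecx=(-3)+5=2
add edi, 4 → edi=204+4=208
sub ebx, 1 → ebx=3-1=2
cmp ebx, 0  (cmp 2,0)
jne L2: taken
mov ecx, [edi] → ecx=M[208]=7
add ecx, 5 → ecx=7+5=12
add edi, 4 → edi=208+4=212
sub ebx, 1 → ebx=2-1=1
cmp ebx, 0  (cmp 1,0)
jne L2: taken
mov ecx, [edi] → ecx=M[212]=16
add ecx, 5 → ecx=16+5=21
add edi, 4 → edi=212+4=216
sub ebx, 1 → ebx=1-1=0
cmp ebx, 0  (cmp 0,0)
jne L2: not taken
mov [200], ecx → M[200]=21
halt.

21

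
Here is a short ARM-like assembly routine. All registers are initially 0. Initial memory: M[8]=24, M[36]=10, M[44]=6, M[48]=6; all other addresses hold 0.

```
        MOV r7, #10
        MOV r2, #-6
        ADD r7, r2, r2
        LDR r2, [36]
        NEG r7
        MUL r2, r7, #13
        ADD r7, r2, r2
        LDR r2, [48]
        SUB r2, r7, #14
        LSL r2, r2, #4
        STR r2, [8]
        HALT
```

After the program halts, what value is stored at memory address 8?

MOV r7, #10 → r7=10
MOV r2, #-6 → r2=-6
ADD r7, r2, r2 → r7=(-6)+(-6)=-12
LDR r2, [36] → r2=M[36]=10
NEG r7 → r7=-(-12)=12
MUL r2, r7, #13 → r2=12*13=156
ADD r7, r2, r2 → r7=156+156=312
LDR r2, [48] → r2=M[48]=6
SUB r2, r7, #14 → r2=312-14=298
LSL r2, r2, #4 → r2=298<<4=4768
STR r2, [8] → M[8]=4768
halt.

4768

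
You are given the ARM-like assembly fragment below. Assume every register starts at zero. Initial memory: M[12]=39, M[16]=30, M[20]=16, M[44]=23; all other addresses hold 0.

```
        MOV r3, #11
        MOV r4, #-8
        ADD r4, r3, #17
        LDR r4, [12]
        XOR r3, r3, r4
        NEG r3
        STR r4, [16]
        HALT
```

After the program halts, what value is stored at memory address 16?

39

after MOV r3, #11: r3=11
after MOV r4, #-8: r4=-8
after ADD r4, r3, #17: r4=11+17=28
after LDR r4, [12]: r4=M[12]=39
after XOR r3, r3, r4: r3=11^39=44
after NEG r3: r3=-(44)=-44
STR r4, [16] → M[16]=39
halt.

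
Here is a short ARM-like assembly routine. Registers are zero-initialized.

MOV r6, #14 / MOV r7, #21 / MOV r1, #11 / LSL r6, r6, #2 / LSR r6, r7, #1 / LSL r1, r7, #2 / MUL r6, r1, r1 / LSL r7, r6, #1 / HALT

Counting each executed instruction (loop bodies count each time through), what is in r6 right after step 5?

10

MOV r6, #14 → r6=14
MOV r7, #21 → r7=21
MOV r1, #11 → r1=11
LSL r6, r6, #2 → r6=14<<2=56
LSR r6, r7, #1 → r6=21>>1=10
After step 5: r6 = 10.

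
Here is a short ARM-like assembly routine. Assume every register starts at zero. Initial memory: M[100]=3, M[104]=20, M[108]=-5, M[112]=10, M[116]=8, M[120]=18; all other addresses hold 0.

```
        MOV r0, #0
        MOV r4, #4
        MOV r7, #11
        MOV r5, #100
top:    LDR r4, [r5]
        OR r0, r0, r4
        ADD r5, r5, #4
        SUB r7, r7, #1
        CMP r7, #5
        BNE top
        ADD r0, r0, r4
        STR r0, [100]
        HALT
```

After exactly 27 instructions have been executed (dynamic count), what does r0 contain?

-1

r0=0
r4=4
r7=11
r5=100
r4=M[100]=3
r0=0|3=3
r5=100+4=104
r7=11-1=10
CMP r7, #5  (cmp 10,5)
BNE top: taken
r4=M[104]=20
r0=3|20=23
r5=104+4=108
r7=10-1=9
CMP r7, #5  (cmp 9,5)
BNE top: taken
r4=M[108]=-5
r0=23|(-5)=-1
r5=108+4=112
r7=9-1=8
CMP r7, #5  (cmp 8,5)
BNE top: taken
r4=M[112]=10
r0=(-1)|10=-1
r5=112+4=116
r7=8-1=7
CMP r7, #5  (cmp 7,5)
After step 27: r0 = -1.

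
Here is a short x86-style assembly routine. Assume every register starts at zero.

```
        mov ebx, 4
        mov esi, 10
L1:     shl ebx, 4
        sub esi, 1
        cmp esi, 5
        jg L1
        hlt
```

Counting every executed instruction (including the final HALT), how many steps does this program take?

after mov ebx, 4: ebx=4
after mov esi, 10: esi=10
after shl ebx, 4: ebx=4<<4=64
after sub esi, 1: esi=10-1=9
cmp esi, 5  (cmp 9,5)
jg L1: taken
after shl ebx, 4: ebx=64<<4=1024
after sub esi, 1: esi=9-1=8
cmp esi, 5  (cmp 8,5)
jg L1: taken
after shl ebx, 4: ebx=1024<<4=16384
after sub esi, 1: esi=8-1=7
cmp esi, 5  (cmp 7,5)
jg L1: taken
after shl ebx, 4: ebx=16384<<4=262144
after sub esi, 1: esi=7-1=6
cmp esi, 5  (cmp 6,5)
jg L1: taken
after shl ebx, 4: ebx=262144<<4=4194304
after sub esi, 1: esi=6-1=5
cmp esi, 5  (cmp 5,5)
jg L1: not taken
halt.
Total executed instructions: 23.

23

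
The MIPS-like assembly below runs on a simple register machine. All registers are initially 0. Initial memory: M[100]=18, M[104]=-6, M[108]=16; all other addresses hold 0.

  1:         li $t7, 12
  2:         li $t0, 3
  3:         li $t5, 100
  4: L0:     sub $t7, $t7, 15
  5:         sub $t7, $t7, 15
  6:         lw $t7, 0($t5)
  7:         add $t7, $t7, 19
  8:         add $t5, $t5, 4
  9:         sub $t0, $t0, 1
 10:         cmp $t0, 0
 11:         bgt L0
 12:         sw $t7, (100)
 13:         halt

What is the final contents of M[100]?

li $t7, 12 → $t7=12
li $t0, 3 → $t0=3
li $t5, 100 → $t5=100
sub $t7, $t7, 15 → $t7=12-15=-3
sub $t7, $t7, 15 → $t7=(-3)-15=-18
lw $t7, 0($t5) → $t7=M[100]=18
add $t7, $t7, 19 → $t7=18+19=37
add $t5, $t5, 4 → $t5=100+4=104
sub $t0, $t0, 1 → $t0=3-1=2
cmp $t0, 0  (cmp 2,0)
bgt L0: taken
sub $t7, $t7, 15 → $t7=37-15=22
sub $t7, $t7, 15 → $t7=22-15=7
lw $t7, 0($t5) → $t7=M[104]=-6
add $t7, $t7, 19 → $t7=(-6)+19=13
add $t5, $t5, 4 → $t5=104+4=108
sub $t0, $t0, 1 → $t0=2-1=1
cmp $t0, 0  (cmp 1,0)
bgt L0: taken
sub $t7, $t7, 15 → $t7=13-15=-2
sub $t7, $t7, 15 → $t7=(-2)-15=-17
lw $t7, 0($t5) → $t7=M[108]=16
add $t7, $t7, 19 → $t7=16+19=35
add $t5, $t5, 4 → $t5=108+4=112
sub $t0, $t0, 1 → $t0=1-1=0
cmp $t0, 0  (cmp 0,0)
bgt L0: not taken
sw $t7, (100) → M[100]=35
halt.

35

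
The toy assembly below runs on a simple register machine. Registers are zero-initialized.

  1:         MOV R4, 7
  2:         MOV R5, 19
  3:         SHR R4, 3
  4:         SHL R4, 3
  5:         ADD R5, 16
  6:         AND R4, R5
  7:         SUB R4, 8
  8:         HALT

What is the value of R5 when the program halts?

R4=7
R5=19
R4=7>>3=0
R4=0<<3=0
R5=19+16=35
R4=0&35=0
R4=0-8=-8
halt.

35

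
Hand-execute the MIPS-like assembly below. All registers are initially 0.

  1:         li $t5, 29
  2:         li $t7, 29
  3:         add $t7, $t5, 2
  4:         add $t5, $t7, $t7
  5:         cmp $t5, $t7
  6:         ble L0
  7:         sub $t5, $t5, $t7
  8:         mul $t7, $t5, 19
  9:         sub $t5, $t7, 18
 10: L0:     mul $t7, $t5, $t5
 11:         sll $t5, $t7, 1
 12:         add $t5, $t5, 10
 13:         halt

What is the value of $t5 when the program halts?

652092

after li $t5, 29: $t5=29
after li $t7, 29: $t7=29
after add $t7, $t5, 2: $t7=29+2=31
after add $t5, $t7, $t7: $t5=31+31=62
cmp $t5, $t7  (cmp 62,31)
ble L0: not taken
after sub $t5, $t5, $t7: $t5=62-31=31
after mul $t7, $t5, 19: $t7=31*19=589
after sub $t5, $t7, 18: $t5=589-18=571
after mul $t7, $t5, $t5: $t7=571*571=326041
after sll $t5, $t7, 1: $t5=326041<<1=652082
after add $t5, $t5, 10: $t5=652082+10=652092
halt.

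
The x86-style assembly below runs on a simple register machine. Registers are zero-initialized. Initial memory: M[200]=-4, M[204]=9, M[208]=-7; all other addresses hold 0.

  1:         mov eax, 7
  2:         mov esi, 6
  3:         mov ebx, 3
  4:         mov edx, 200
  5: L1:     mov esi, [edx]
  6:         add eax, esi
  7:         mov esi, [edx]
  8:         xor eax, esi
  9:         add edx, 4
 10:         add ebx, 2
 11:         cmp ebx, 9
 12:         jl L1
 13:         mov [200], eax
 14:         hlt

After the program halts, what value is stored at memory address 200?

3

mov eax, 7 → eax=7
mov esi, 6 → esi=6
mov ebx, 3 → ebx=3
mov edx, 200 → edx=200
mov esi, [edx] → esi=M[200]=-4
add eax, esi → eax=7+(-4)=3
mov esi, [edx] → esi=M[200]=-4
xor eax, esi → eax=3^(-4)=-1
add edx, 4 → edx=200+4=204
add ebx, 2 → ebx=3+2=5
cmp ebx, 9  (cmp 5,9)
jl L1: taken
mov esi, [edx] → esi=M[204]=9
add eax, esi → eax=(-1)+9=8
mov esi, [edx] → esi=M[204]=9
xor eax, esi → eax=8^9=1
add edx, 4 → edx=204+4=208
add ebx, 2 → ebx=5+2=7
cmp ebx, 9  (cmp 7,9)
jl L1: taken
mov esi, [edx] → esi=M[208]=-7
add eax, esi → eax=1+(-7)=-6
mov esi, [edx] → esi=M[208]=-7
xor eax, esi → eax=(-6)^(-7)=3
add edx, 4 → edx=208+4=212
add ebx, 2 → ebx=7+2=9
cmp ebx, 9  (cmp 9,9)
jl L1: not taken
mov [200], eax → M[200]=3
halt.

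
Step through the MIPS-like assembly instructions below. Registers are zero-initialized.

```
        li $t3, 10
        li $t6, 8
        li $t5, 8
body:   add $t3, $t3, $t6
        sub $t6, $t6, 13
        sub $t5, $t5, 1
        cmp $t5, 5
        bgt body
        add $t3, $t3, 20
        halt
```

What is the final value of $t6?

li $t3, 10 → $t3=10
li $t6, 8 → $t6=8
li $t5, 8 → $t5=8
add $t3, $t3, $t6 → $t3=10+8=18
sub $t6, $t6, 13 → $t6=8-13=-5
sub $t5, $t5, 1 → $t5=8-1=7
cmp $t5, 5  (cmp 7,5)
bgt body: taken
add $t3, $t3, $t6 → $t3=18+(-5)=13
sub $t6, $t6, 13 → $t6=(-5)-13=-18
sub $t5, $t5, 1 → $t5=7-1=6
cmp $t5, 5  (cmp 6,5)
bgt body: taken
add $t3, $t3, $t6 → $t3=13+(-18)=-5
sub $t6, $t6, 13 → $t6=(-18)-13=-31
sub $t5, $t5, 1 → $t5=6-1=5
cmp $t5, 5  (cmp 5,5)
bgt body: not taken
add $t3, $t3, 20 → $t3=(-5)+20=15
halt.

-31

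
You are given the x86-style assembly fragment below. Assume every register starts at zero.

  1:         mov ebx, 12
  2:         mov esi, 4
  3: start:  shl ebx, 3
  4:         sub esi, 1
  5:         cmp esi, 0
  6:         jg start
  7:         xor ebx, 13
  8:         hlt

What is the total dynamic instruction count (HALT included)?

ebx=12
esi=4
ebx=12<<3=96
esi=4-1=3
cmp esi, 0  (cmp 3,0)
jg start: taken
ebx=96<<3=768
esi=3-1=2
cmp esi, 0  (cmp 2,0)
jg start: taken
ebx=768<<3=6144
esi=2-1=1
cmp esi, 0  (cmp 1,0)
jg start: taken
ebx=6144<<3=49152
esi=1-1=0
cmp esi, 0  (cmp 0,0)
jg start: not taken
ebx=49152^13=49165
halt.
Total executed instructions: 20.

20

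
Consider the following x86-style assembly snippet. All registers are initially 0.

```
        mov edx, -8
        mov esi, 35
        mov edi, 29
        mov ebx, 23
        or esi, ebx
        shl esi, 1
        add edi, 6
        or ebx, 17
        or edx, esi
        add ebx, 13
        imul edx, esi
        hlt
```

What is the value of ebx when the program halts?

36

mov edx, -8 → edx=-8
mov esi, 35 → esi=35
mov edi, 29 → edi=29
mov ebx, 23 → ebx=23
or esi, ebx → esi=35|23=55
shl esi, 1 → esi=55<<1=110
add edi, 6 → edi=29+6=35
or ebx, 17 → ebx=23|17=23
or edx, esi → edx=(-8)|110=-2
add ebx, 13 → ebx=23+13=36
imul edx, esi → edx=(-2)*110=-220
halt.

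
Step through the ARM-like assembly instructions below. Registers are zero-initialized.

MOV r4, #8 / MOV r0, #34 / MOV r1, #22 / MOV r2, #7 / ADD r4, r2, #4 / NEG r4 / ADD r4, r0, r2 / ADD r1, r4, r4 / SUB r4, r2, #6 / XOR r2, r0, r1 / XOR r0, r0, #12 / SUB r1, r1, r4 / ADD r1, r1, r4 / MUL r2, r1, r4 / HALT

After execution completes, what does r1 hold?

82

r4=8
r0=34
r1=22
r2=7
r4=7+4=11
r4=-(11)=-11
r4=34+7=41
r1=41+41=82
r4=7-6=1
r2=34^82=112
r0=34^12=46
r1=82-1=81
r1=81+1=82
r2=82*1=82
halt.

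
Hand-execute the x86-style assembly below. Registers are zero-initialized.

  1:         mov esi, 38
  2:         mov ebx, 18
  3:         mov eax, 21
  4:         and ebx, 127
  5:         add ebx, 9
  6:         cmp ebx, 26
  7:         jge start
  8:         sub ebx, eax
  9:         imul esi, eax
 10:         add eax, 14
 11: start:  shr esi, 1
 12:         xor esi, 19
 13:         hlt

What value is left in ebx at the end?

after mov esi, 38: esi=38
after mov ebx, 18: ebx=18
after mov eax, 21: eax=21
after and ebx, 127: ebx=18&127=18
after add ebx, 9: ebx=18+9=27
cmp ebx, 26  (cmp 27,26)
jge start: taken
after shr esi, 1: esi=38>>1=19
after xor esi, 19: esi=19^19=0
halt.

27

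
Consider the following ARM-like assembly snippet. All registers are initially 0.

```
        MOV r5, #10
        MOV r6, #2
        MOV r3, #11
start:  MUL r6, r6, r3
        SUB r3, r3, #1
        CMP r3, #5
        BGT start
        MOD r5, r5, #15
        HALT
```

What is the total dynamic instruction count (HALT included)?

r5=10
r6=2
r3=11
r6=2*11=22
r3=11-1=10
CMP r3, #5  (cmp 10,5)
BGT start: taken
r6=22*10=220
r3=10-1=9
CMP r3, #5  (cmp 9,5)
BGT start: taken
r6=220*9=1980
r3=9-1=8
CMP r3, #5  (cmp 8,5)
BGT start: taken
r6=1980*8=15840
r3=8-1=7
CMP r3, #5  (cmp 7,5)
BGT start: taken
r6=15840*7=110880
r3=7-1=6
CMP r3, #5  (cmp 6,5)
BGT start: taken
r6=110880*6=665280
r3=6-1=5
CMP r3, #5  (cmp 5,5)
BGT start: not taken
r5=10%15=10
halt.
Total executed instructions: 29.

29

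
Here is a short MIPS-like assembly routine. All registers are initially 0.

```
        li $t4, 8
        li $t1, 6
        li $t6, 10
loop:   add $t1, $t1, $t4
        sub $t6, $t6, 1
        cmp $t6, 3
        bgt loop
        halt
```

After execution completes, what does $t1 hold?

62

after li $t4, 8: $t4=8
after li $t1, 6: $t1=6
after li $t6, 10: $t6=10
after add $t1, $t1, $t4: $t1=6+8=14
after sub $t6, $t6, 1: $t6=10-1=9
cmp $t6, 3  (cmp 9,3)
bgt loop: taken
after add $t1, $t1, $t4: $t1=14+8=22
after sub $t6, $t6, 1: $t6=9-1=8
cmp $t6, 3  (cmp 8,3)
bgt loop: taken
after add $t1, $t1, $t4: $t1=22+8=30
after sub $t6, $t6, 1: $t6=8-1=7
cmp $t6, 3  (cmp 7,3)
bgt loop: taken
after add $t1, $t1, $t4: $t1=30+8=38
after sub $t6, $t6, 1: $t6=7-1=6
cmp $t6, 3  (cmp 6,3)
bgt loop: taken
after add $t1, $t1, $t4: $t1=38+8=46
after sub $t6, $t6, 1: $t6=6-1=5
cmp $t6, 3  (cmp 5,3)
bgt loop: taken
after add $t1, $t1, $t4: $t1=46+8=54
after sub $t6, $t6, 1: $t6=5-1=4
cmp $t6, 3  (cmp 4,3)
bgt loop: taken
after add $t1, $t1, $t4: $t1=54+8=62
after sub $t6, $t6, 1: $t6=4-1=3
cmp $t6, 3  (cmp 3,3)
bgt loop: not taken
halt.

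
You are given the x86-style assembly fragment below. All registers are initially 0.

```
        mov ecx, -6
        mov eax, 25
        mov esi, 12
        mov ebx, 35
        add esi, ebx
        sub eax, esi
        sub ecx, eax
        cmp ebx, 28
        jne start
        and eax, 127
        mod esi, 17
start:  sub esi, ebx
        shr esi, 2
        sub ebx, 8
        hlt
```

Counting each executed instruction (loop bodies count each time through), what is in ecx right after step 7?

16

mov ecx, -6 → ecx=-6
mov eax, 25 → eax=25
mov esi, 12 → esi=12
mov ebx, 35 → ebx=35
add esi, ebx → esi=12+35=47
sub eax, esi → eax=25-47=-22
sub ecx, eax → ecx=(-6)-(-22)=16
After step 7: ecx = 16.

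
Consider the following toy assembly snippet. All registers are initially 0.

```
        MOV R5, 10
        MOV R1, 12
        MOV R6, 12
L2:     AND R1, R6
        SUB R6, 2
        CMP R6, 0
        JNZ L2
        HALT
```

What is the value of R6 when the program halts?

0

MOV R5, 10 → R5=10
MOV R1, 12 → R1=12
MOV R6, 12 → R6=12
AND R1, R6 → R1=12&12=12
SUB R6, 2 → R6=12-2=10
CMP R6, 0  (cmp 10,0)
JNZ L2: taken
AND R1, R6 → R1=12&10=8
SUB R6, 2 → R6=10-2=8
CMP R6, 0  (cmp 8,0)
JNZ L2: taken
AND R1, R6 → R1=8&8=8
SUB R6, 2 → R6=8-2=6
CMP R6, 0  (cmp 6,0)
JNZ L2: taken
AND R1, R6 → R1=8&6=0
SUB R6, 2 → R6=6-2=4
CMP R6, 0  (cmp 4,0)
JNZ L2: taken
AND R1, R6 → R1=0&4=0
SUB R6, 2 → R6=4-2=2
CMP R6, 0  (cmp 2,0)
JNZ L2: taken
AND R1, R6 → R1=0&2=0
SUB R6, 2 → R6=2-2=0
CMP R6, 0  (cmp 0,0)
JNZ L2: not taken
halt.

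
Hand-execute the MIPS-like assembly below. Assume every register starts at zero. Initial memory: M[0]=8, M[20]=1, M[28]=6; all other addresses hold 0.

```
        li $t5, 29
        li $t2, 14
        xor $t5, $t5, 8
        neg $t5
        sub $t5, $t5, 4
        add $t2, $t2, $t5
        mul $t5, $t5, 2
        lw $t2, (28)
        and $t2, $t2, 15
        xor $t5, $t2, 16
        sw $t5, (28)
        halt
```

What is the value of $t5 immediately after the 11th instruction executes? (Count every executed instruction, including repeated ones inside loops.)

22

li $t5, 29 → $t5=29
li $t2, 14 → $t2=14
xor $t5, $t5, 8 → $t5=29^8=21
neg $t5 → $t5=-(21)=-21
sub $t5, $t5, 4 → $t5=(-21)-4=-25
add $t2, $t2, $t5 → $t2=14+(-25)=-11
mul $t5, $t5, 2 → $t5=(-25)*2=-50
lw $t2, (28) → $t2=M[28]=6
and $t2, $t2, 15 → $t2=6&15=6
xor $t5, $t2, 16 → $t5=6^16=22
sw $t5, (28) → M[28]=22
After step 11: $t5 = 22.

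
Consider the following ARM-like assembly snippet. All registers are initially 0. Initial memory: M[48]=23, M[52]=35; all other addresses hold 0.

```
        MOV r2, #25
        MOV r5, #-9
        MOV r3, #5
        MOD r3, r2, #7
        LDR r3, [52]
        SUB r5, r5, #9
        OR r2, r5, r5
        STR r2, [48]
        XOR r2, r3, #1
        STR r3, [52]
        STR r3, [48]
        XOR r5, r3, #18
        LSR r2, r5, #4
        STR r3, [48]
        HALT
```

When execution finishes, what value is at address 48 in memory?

MOV r2, #25 → r2=25
MOV r5, #-9 → r5=-9
MOV r3, #5 → r3=5
MOD r3, r2, #7 → r3=25%7=4
LDR r3, [52] → r3=M[52]=35
SUB r5, r5, #9 → r5=(-9)-9=-18
OR r2, r5, r5 → r2=(-18)|(-18)=-18
STR r2, [48] → M[48]=-18
XOR r2, r3, #1 → r2=35^1=34
STR r3, [52] → M[52]=35
STR r3, [48] → M[48]=35
XOR r5, r3, #18 → r5=35^18=49
LSR r2, r5, #4 → r2=49>>4=3
STR r3, [48] → M[48]=35
halt.

35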